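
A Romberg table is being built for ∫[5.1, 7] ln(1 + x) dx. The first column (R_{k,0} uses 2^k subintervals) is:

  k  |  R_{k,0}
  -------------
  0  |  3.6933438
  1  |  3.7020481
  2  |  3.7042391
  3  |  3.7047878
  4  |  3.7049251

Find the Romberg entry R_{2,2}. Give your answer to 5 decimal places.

3.70497

Richardson extrapolation on the trapezoidal column (denominator 4−1=3):
R_{1,1} = (4·3.7020481 − 3.6933438) / 3 = 3.7049495
R_{2,1} = (4·3.7042391 − 3.7020481) / 3 = 3.7049694
R_{2,2} = 3.7049694 + (3.7049694 − 3.7049495)/15 = 3.7049707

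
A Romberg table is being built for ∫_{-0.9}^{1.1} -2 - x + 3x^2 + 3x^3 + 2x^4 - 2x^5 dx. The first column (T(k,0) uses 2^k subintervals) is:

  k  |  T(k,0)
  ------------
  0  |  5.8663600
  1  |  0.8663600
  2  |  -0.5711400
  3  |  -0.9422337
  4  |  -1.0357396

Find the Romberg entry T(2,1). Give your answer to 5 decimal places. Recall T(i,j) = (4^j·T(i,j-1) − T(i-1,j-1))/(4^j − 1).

-1.05031

T(2,1) = -0.5711400 + (-0.5711400 − 0.8663600)/3 = -1.0503067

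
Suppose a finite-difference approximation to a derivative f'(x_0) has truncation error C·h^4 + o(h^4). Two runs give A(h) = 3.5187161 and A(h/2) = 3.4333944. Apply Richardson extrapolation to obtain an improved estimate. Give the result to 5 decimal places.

3.42771

The leading error scales as h^4; refining by a factor of 2 reduces it by 2^4 = 16.
Extrapolated value = (16·A(h/2) − A(h)) / (16 − 1)
= (16·3.4333944 − 3.5187161) / 15
= 51.4155943 / 15 = 3.4277063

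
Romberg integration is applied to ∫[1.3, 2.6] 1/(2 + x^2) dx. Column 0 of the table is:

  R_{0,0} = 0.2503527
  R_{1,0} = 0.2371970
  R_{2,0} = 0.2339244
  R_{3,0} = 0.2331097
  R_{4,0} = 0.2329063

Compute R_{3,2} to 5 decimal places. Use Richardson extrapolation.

R_{2,1} = (4·0.2339244 − 0.2371970) / 3 = 0.2328335
R_{3,1} = (4·0.2331097 − 0.2339244) / 3 = 0.2328381
R_{3,2} = (16·0.2328381 − 0.2328335) / 15 = 0.2328384

0.23284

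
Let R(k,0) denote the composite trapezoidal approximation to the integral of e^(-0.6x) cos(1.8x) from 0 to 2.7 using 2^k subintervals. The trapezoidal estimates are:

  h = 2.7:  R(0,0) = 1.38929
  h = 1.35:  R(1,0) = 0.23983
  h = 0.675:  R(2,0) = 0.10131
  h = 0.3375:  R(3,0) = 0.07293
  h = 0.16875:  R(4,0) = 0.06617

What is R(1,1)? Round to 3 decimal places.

Richardson extrapolation on the trapezoidal column (denominator 4−1=3):
R(1,1) = 0.23983 + (0.23983 − 1.38929)/3 = -0.14332

-0.143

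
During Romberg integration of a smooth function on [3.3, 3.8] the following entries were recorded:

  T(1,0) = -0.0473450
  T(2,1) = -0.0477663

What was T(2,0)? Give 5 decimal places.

-0.04766

From T(2,1) = (4·T(2,0) − T(1,0))/3, solve for T(2,0):
4·T(2,0) = 3·(-0.0477663) + (-0.0473450) = -0.1906439
T(2,0) = -0.0476610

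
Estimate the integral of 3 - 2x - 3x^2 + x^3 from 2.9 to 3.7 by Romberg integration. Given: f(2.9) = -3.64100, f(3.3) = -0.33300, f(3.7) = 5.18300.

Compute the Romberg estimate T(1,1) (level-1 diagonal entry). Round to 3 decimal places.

0.028

T(0,0) (trapezoid, 1 panel, h=0.8000): 0.61680
T(1,0) (trapezoid, 2 panels, h=0.4000): 0.17520
T(1,1) = 0.17520 + (0.17520 − 0.61680)/3 = 0.02800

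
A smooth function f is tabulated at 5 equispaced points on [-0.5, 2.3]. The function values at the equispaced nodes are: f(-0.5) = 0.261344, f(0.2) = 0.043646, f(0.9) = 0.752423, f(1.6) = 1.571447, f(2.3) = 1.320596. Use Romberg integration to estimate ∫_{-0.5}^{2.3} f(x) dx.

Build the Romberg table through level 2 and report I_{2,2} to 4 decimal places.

I_{0,0} (trapezoid, 1 panel, h=2.8000): 2.214716
I_{1,0} (trapezoid, 2 panels, h=1.4000): 2.160750
I_{2,0} (trapezoid, 4 panels, h=0.7000): 2.210940
I_{1,1} = 2.160750 + (2.160750 − 2.214716)/3 = 2.142761
I_{2,1} = 2.210940 + (2.210940 − 2.160750)/3 = 2.227670
I_{2,2} = 2.227670 + (2.227670 − 2.142761)/15 = 2.233331

2.2333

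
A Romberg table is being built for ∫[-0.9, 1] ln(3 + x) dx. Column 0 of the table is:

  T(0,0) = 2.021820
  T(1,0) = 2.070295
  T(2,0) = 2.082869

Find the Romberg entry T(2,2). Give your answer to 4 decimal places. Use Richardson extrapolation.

2.0871

Richardson extrapolation on the trapezoidal column (denominator 4−1=3):
T(1,1) = 2.070295 + (2.070295 − 2.021820)/3 = 2.086453
T(2,1) = 2.082869 + (2.082869 − 2.070295)/3 = 2.087060
T(2,2) = 2.087060 + (2.087060 − 2.086453)/15 = 2.087100
(Column j=1 coincides with Simpson's rule on the same nodes.)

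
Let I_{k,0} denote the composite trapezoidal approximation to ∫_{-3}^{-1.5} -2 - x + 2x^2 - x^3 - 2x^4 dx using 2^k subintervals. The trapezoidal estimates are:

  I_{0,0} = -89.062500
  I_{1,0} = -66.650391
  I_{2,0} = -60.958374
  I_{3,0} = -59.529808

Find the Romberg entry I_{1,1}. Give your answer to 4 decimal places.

I_{1,1} = -66.650391 + (-66.650391 − (-89.062500))/3 = -59.179688
(Column j=1 coincides with Simpson's rule on the same nodes.)

-59.1797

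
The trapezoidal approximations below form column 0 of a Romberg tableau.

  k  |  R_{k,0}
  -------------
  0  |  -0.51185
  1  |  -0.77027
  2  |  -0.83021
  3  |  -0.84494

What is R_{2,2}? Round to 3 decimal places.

Richardson extrapolation on the trapezoidal column (denominator 4−1=3):
R_{1,1} = (4·(-0.77027) − (-0.51185)) / 3 = -0.85641
R_{2,1} = -0.83021 + (-0.83021 − (-0.77027))/3 = -0.85019
R_{2,2} = -0.85019 + (-0.85019 − (-0.85641))/15 = -0.84978

-0.850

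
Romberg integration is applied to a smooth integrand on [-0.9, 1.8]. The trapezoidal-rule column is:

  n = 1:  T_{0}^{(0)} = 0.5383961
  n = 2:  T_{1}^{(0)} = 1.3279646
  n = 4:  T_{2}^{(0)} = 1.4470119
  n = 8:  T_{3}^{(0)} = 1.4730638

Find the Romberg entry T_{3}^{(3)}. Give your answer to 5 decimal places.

Richardson extrapolation on the trapezoidal column (denominator 4−1=3):
T_{1}^{(1)} = 1.3279646 + (1.3279646 − 0.5383961)/3 = 1.5911541
T_{2}^{(1)} = 1.4470119 + (1.4470119 − 1.3279646)/3 = 1.4866943
T_{3}^{(1)} = 1.4730638 + (1.4730638 − 1.4470119)/3 = 1.4817478
T_{2}^{(2)} = 1.4866943 + (1.4866943 − 1.5911541)/15 = 1.4797303
T_{3}^{(2)} = (16·1.4817478 − 1.4866943) / 15 = 1.4814180
T_{3}^{(3)} = 1.4814180 + (1.4814180 − 1.4797303)/63 = 1.4814448
(Column j=1 coincides with Simpson's rule on the same nodes.)

1.48144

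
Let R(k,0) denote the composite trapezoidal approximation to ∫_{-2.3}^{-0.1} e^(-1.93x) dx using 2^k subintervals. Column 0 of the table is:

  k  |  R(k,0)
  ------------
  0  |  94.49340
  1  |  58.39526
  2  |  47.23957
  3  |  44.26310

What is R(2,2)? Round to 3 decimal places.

Richardson extrapolation on the trapezoidal column (denominator 4−1=3):
R(1,1) = (4·58.39526 − 94.49340) / 3 = 46.36255
R(2,1) = (4·47.23957 − 58.39526) / 3 = 43.52101
R(2,2) = 43.52101 + (43.52101 − 46.36255)/15 = 43.33157

43.332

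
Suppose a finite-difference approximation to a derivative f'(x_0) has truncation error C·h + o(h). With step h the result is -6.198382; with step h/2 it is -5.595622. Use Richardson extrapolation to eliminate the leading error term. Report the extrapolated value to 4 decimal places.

-4.9929

Extrapolated value = (2·A(h/2) − A(h)) / (2 − 1)
= (2·(-5.595622) − (-6.198382)) / 1
= -4.992862 / 1 = -4.992862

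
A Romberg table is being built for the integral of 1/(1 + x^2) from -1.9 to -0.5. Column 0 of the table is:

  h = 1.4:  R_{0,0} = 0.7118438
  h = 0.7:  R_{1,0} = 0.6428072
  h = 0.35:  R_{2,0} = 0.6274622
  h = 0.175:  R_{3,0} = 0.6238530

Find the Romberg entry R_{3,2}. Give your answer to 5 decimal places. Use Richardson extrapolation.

0.62267

Richardson extrapolation on the trapezoidal column (denominator 4−1=3):
R_{2,1} = 0.6274622 + (0.6274622 − 0.6428072)/3 = 0.6223472
R_{3,1} = 0.6238530 + (0.6238530 − 0.6274622)/3 = 0.6226499
R_{3,2} = 0.6226499 + (0.6226499 − 0.6223472)/15 = 0.6226701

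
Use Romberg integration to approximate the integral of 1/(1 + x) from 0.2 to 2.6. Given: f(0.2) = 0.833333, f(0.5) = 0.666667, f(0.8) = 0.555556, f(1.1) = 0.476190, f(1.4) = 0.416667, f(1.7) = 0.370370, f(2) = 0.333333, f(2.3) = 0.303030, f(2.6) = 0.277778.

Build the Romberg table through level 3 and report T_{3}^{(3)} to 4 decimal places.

1.0986

T_{0}^{(0)} (trapezoid, 1 panel, h=2.4000): 1.333333
T_{1}^{(0)} (trapezoid, 2 panels, h=1.2000): 1.166667
T_{2}^{(0)} (trapezoid, 4 panels, h=0.6000): 1.116667
T_{3}^{(0)} (trapezoid, 8 panels, h=0.3000): 1.103211
T_{1}^{(1)} = 1.166667 + (1.166667 − 1.333333)/3 = 1.111112
T_{2}^{(1)} = 1.116667 + (1.116667 − 1.166667)/3 = 1.100000
T_{3}^{(1)} = 1.103211 + (1.103211 − 1.116667)/3 = 1.098726
T_{2}^{(2)} = 1.100000 + (1.100000 − 1.111112)/15 = 1.099259
T_{3}^{(2)} = 1.098726 + (1.098726 − 1.100000)/15 = 1.098641
T_{3}^{(3)} = 1.098641 + (1.098641 − 1.099259)/63 = 1.098631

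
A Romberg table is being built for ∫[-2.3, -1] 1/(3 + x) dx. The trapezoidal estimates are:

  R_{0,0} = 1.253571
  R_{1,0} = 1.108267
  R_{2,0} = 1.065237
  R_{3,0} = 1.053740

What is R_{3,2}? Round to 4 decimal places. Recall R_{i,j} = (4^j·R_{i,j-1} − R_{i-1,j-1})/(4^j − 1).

1.0498

Richardson extrapolation on the trapezoidal column (denominator 4−1=3):
R_{2,1} = 1.065237 + (1.065237 − 1.108267)/3 = 1.050894
R_{3,1} = (4·1.053740 − 1.065237) / 3 = 1.049908
R_{3,2} = 1.049908 + (1.049908 − 1.050894)/15 = 1.049842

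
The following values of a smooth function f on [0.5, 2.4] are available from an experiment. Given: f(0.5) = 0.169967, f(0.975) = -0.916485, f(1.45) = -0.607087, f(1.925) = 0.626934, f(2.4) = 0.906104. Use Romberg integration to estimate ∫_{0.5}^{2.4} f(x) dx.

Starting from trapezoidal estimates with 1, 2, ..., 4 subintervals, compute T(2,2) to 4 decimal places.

T(0,0) (trapezoid, 1 panel, h=1.9000): 1.022267
T(1,0) (trapezoid, 2 panels, h=0.9500): -0.065599
T(2,0) (trapezoid, 4 panels, h=0.4750): -0.170336
T(1,1) = -0.065599 + (-0.065599 − 1.022267)/3 = -0.428221
T(2,1) = -0.170336 + (-0.170336 − (-0.065599))/3 = -0.205248
T(2,2) = -0.205248 + (-0.205248 − (-0.428221))/15 = -0.190383

-0.1904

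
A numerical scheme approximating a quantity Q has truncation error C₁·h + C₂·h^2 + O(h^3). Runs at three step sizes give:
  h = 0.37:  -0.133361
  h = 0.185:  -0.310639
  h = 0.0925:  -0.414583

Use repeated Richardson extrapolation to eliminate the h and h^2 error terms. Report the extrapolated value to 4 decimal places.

-0.5287

First eliminate the h term (factor 2^1 = 2):
  B₁ = (2·(-0.310639) − (-0.133361))/1 = -0.487917
  B₂ = (2·(-0.414583) − (-0.310639))/1 = -0.518527
Then eliminate the h^2 term (factor 2^2 = 4):
  (4·(-0.518527) − (-0.487917))/3 = -0.528730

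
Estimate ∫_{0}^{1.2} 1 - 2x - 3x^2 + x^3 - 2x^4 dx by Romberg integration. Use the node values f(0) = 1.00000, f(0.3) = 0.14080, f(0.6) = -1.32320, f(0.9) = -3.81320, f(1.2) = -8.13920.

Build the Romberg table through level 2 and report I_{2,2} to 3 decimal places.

-2.445

I_{0,0} (trapezoid, 1 panel, h=1.2000): -4.28352
I_{1,0} (trapezoid, 2 panels, h=0.6000): -2.93568
I_{2,0} (trapezoid, 4 panels, h=0.3000): -2.56956
I_{1,1} = -2.93568 + (-2.93568 − (-4.28352))/3 = -2.48640
I_{2,1} = -2.56956 + (-2.56956 − (-2.93568))/3 = -2.44752
I_{2,2} = -2.44752 + (-2.44752 − (-2.48640))/15 = -2.44493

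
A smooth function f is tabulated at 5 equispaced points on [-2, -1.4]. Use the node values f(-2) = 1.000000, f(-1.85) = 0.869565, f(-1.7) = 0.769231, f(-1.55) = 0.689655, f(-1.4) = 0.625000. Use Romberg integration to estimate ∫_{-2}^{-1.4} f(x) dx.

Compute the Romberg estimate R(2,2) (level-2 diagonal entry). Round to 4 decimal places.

R(0,0) (trapezoid, 1 panel, h=0.6000): 0.487500
R(1,0) (trapezoid, 2 panels, h=0.3000): 0.474519
R(2,0) (trapezoid, 4 panels, h=0.1500): 0.471143
R(1,1) = 0.474519 + (0.474519 − 0.487500)/3 = 0.470192
R(2,1) = 0.471143 + (0.471143 − 0.474519)/3 = 0.470018
R(2,2) = 0.470018 + (0.470018 − 0.470192)/15 = 0.470006

0.4700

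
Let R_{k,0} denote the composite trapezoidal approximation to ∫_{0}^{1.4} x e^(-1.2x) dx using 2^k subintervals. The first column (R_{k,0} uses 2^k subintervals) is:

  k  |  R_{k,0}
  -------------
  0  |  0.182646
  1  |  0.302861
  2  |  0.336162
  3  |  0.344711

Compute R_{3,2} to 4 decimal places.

0.3476

R_{2,1} = 0.336162 + (0.336162 − 0.302861)/3 = 0.347262
R_{3,1} = 0.344711 + (0.344711 − 0.336162)/3 = 0.347561
R_{3,2} = (16·0.347561 − 0.347262) / 15 = 0.347581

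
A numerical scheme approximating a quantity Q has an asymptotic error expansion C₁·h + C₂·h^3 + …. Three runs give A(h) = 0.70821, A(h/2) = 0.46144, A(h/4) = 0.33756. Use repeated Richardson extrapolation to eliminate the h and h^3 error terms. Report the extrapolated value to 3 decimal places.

0.214

First eliminate the h term (factor 2^1 = 2):
  B₁ = (2·0.46144 − 0.70821)/1 = 0.21467
  B₂ = (2·0.33756 − 0.46144)/1 = 0.21368
Then eliminate the h^3 term (factor 2^3 = 8):
  (8·0.21368 − 0.21467)/7 = 0.21354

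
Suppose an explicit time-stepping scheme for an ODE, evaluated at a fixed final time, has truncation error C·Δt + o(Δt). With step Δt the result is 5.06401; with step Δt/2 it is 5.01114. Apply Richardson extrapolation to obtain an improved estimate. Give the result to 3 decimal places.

The leading error scales as Δt; refining by a factor of 2 reduces it by 2^1 = 2.
Extrapolated value = (2·A(Δt/2) − A(Δt)) / (2 − 1)
= (2·5.01114 − 5.06401) / 1
= 4.95827 / 1 = 4.95827

4.958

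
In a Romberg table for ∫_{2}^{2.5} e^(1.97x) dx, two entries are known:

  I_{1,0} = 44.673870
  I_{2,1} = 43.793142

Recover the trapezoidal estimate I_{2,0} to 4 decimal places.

44.0133

From I_{2,1} = (4·I_{2,0} − I_{1,0})/3, solve for I_{2,0}:
4·I_{2,0} = 3·43.793142 + 44.673870 = 176.053296
I_{2,0} = 44.013324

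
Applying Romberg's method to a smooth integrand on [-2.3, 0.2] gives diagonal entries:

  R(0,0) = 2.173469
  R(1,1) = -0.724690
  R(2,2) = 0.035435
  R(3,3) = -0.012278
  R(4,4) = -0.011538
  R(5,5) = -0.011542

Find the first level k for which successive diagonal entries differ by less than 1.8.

k = 2

|R(1,1) − R(0,0)| = 2.898159 ≥ 1.8
|R(2,2) − R(1,1)| = 0.760125 < 1.8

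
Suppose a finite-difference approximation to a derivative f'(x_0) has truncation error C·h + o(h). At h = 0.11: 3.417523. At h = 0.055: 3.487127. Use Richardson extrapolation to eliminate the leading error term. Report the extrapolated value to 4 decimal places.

3.5567

Extrapolated value = (2·A(h/2) − A(h)) / (2 − 1)
= (2·3.487127 − 3.417523) / 1
= 3.556731 / 1 = 3.556731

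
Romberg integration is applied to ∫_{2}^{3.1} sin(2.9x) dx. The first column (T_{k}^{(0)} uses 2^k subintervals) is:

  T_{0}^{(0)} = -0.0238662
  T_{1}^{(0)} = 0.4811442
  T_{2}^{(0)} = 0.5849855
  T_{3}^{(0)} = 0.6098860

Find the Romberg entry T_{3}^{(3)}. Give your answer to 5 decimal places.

Richardson extrapolation on the trapezoidal column (denominator 4−1=3):
T_{1}^{(1)} = 0.4811442 + (0.4811442 − (-0.0238662))/3 = 0.6494810
T_{2}^{(1)} = 0.5849855 + (0.5849855 − 0.4811442)/3 = 0.6195993
T_{3}^{(1)} = 0.6098860 + (0.6098860 − 0.5849855)/3 = 0.6181862
T_{2}^{(2)} = 0.6195993 + (0.6195993 − 0.6494810)/15 = 0.6176072
T_{3}^{(2)} = (16·0.6181862 − 0.6195993) / 15 = 0.6180920
T_{3}^{(3)} = (64·0.6180920 − 0.6176072) / 63 = 0.6180997

0.61810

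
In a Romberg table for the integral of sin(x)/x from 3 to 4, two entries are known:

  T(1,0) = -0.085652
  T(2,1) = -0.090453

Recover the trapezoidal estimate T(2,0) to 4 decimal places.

-0.0893

From T(2,1) = (4·T(2,0) − T(1,0))/3, solve for T(2,0):
4·T(2,0) = 3·(-0.090453) + (-0.085652) = -0.357011
T(2,0) = -0.089253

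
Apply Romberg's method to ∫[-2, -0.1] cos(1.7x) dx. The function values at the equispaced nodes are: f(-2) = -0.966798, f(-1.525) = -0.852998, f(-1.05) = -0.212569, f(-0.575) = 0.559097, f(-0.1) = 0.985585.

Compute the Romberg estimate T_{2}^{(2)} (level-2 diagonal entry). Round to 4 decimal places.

T_{0}^{(0)} (trapezoid, 1 panel, h=1.9000): 0.017848
T_{1}^{(0)} (trapezoid, 2 panels, h=0.9500): -0.193017
T_{2}^{(0)} (trapezoid, 4 panels, h=0.4750): -0.236111
T_{1}^{(1)} = -0.193017 + (-0.193017 − 0.017848)/3 = -0.263305
T_{2}^{(1)} = -0.236111 + (-0.236111 − (-0.193017))/3 = -0.250476
T_{2}^{(2)} = -0.250476 + (-0.250476 − (-0.263305))/15 = -0.249621

-0.2496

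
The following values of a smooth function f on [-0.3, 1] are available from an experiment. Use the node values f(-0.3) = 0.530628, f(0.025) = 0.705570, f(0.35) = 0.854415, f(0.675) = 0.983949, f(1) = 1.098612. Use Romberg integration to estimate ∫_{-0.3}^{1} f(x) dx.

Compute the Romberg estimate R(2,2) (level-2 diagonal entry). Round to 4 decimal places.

R(0,0) (trapezoid, 1 panel, h=1.3000): 1.059006
R(1,0) (trapezoid, 2 panels, h=0.6500): 1.084873
R(2,0) (trapezoid, 4 panels, h=0.3250): 1.091530
R(1,1) = 1.084873 + (1.084873 − 1.059006)/3 = 1.093495
R(2,1) = 1.091530 + (1.091530 − 1.084873)/3 = 1.093749
R(2,2) = 1.093749 + (1.093749 − 1.093495)/15 = 1.093766

1.0938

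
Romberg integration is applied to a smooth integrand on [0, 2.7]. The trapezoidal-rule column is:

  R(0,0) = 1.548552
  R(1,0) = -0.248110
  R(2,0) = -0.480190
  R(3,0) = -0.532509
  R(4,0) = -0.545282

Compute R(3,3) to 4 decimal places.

-0.5496

R(1,1) = -0.248110 + (-0.248110 − 1.548552)/3 = -0.846997
R(2,1) = (4·(-0.480190) − (-0.248110)) / 3 = -0.557550
R(3,1) = -0.532509 + (-0.532509 − (-0.480190))/3 = -0.549949
R(2,2) = (16·(-0.557550) − (-0.846997)) / 15 = -0.538254
R(3,2) = -0.549949 + (-0.549949 − (-0.557550))/15 = -0.549442
R(3,3) = -0.549442 + (-0.549442 − (-0.538254))/63 = -0.549620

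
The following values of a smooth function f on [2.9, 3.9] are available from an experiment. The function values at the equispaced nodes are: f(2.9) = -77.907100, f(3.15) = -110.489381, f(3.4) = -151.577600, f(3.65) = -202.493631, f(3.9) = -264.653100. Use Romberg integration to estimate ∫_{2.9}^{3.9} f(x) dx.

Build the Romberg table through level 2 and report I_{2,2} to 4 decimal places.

-158.1368

I_{0,0} (trapezoid, 1 panel, h=1.0000): -171.280100
I_{1,0} (trapezoid, 2 panels, h=0.5000): -161.428850
I_{2,0} (trapezoid, 4 panels, h=0.2500): -158.960178
I_{1,1} = -161.428850 + (-161.428850 − (-171.280100))/3 = -158.145100
I_{2,1} = -158.960178 + (-158.960178 − (-161.428850))/3 = -158.137287
I_{2,2} = -158.137287 + (-158.137287 − (-158.145100))/15 = -158.136766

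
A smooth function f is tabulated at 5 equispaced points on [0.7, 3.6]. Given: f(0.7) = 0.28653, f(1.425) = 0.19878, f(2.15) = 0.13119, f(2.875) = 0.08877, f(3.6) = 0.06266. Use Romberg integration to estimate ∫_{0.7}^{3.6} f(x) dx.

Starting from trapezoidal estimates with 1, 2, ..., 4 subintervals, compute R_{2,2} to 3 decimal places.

R_{0,0} (trapezoid, 1 panel, h=2.9000): 0.50633
R_{1,0} (trapezoid, 2 panels, h=1.4500): 0.44339
R_{2,0} (trapezoid, 4 panels, h=0.7250): 0.43017
R_{1,1} = 0.44339 + (0.44339 − 0.50633)/3 = 0.42241
R_{2,1} = 0.43017 + (0.43017 − 0.44339)/3 = 0.42576
R_{2,2} = 0.42576 + (0.42576 − 0.42241)/15 = 0.42598

0.426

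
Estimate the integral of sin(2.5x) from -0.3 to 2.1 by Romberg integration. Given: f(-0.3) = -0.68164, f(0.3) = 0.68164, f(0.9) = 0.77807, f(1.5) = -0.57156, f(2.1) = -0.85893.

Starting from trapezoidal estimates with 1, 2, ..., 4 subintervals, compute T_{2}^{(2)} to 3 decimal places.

T_{0}^{(0)} (trapezoid, 1 panel, h=2.4000): -1.84868
T_{1}^{(0)} (trapezoid, 2 panels, h=1.2000): 0.00934
T_{2}^{(0)} (trapezoid, 4 panels, h=0.6000): 0.07072
T_{1}^{(1)} = 0.00934 + (0.00934 − (-1.84868))/3 = 0.62868
T_{2}^{(1)} = 0.07072 + (0.07072 − 0.00934)/3 = 0.09118
T_{2}^{(2)} = 0.09118 + (0.09118 − 0.62868)/15 = 0.05535

0.055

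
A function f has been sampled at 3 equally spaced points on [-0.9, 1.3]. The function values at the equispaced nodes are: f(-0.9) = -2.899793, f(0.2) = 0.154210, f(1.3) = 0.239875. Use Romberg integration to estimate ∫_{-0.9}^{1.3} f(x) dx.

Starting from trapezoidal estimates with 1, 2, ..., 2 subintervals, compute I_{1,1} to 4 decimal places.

I_{0,0} (trapezoid, 1 panel, h=2.2000): -2.925910
I_{1,0} (trapezoid, 2 panels, h=1.1000): -1.293324
I_{1,1} = -1.293324 + (-1.293324 − (-2.925910))/3 = -0.749129

-0.7491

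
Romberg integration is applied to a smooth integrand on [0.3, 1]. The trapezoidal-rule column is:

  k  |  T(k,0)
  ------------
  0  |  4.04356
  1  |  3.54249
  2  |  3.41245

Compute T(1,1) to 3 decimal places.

T(1,1) = (4·3.54249 − 4.04356) / 3 = 3.37547

3.375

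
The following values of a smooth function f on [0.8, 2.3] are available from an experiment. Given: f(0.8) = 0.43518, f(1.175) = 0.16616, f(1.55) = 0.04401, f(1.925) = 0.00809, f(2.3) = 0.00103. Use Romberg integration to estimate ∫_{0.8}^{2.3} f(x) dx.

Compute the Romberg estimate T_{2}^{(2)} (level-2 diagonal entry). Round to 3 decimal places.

T_{0}^{(0)} (trapezoid, 1 panel, h=1.5000): 0.32716
T_{1}^{(0)} (trapezoid, 2 panels, h=0.7500): 0.19659
T_{2}^{(0)} (trapezoid, 4 panels, h=0.3750): 0.16364
T_{1}^{(1)} = 0.19659 + (0.19659 − 0.32716)/3 = 0.15307
T_{2}^{(1)} = 0.16364 + (0.16364 − 0.19659)/3 = 0.15266
T_{2}^{(2)} = 0.15266 + (0.15266 − 0.15307)/15 = 0.15263

0.153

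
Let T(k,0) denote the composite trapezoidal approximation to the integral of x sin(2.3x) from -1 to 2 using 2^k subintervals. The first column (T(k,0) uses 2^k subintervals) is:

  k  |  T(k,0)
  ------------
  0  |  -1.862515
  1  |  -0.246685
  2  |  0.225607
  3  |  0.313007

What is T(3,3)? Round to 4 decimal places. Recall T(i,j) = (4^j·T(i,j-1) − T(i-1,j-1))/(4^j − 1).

0.3386

Richardson extrapolation on the trapezoidal column (denominator 4−1=3):
T(1,1) = -0.246685 + (-0.246685 − (-1.862515))/3 = 0.291925
T(2,1) = 0.225607 + (0.225607 − (-0.246685))/3 = 0.383038
T(3,1) = (4·0.313007 − 0.225607) / 3 = 0.342140
T(2,2) = 0.383038 + (0.383038 − 0.291925)/15 = 0.389112
T(3,2) = (16·0.342140 − 0.383038) / 15 = 0.339413
T(3,3) = 0.339413 + (0.339413 − 0.389112)/63 = 0.338624
(Column j=1 coincides with Simpson's rule on the same nodes.)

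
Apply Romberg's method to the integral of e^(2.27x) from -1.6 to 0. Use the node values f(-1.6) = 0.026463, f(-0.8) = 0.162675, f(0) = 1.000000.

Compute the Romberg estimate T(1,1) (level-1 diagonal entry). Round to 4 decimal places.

T(0,0) (trapezoid, 1 panel, h=1.6000): 0.821170
T(1,0) (trapezoid, 2 panels, h=0.8000): 0.540725
T(1,1) = 0.540725 + (0.540725 − 0.821170)/3 = 0.447243

0.4472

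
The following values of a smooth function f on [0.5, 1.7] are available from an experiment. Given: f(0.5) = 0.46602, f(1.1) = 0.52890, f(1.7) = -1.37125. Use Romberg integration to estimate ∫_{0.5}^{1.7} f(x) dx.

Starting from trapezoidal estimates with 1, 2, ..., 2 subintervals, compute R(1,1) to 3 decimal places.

R(0,0) (trapezoid, 1 panel, h=1.2000): -0.54314
R(1,0) (trapezoid, 2 panels, h=0.6000): 0.04577
R(1,1) = 0.04577 + (0.04577 − (-0.54314))/3 = 0.24207

0.242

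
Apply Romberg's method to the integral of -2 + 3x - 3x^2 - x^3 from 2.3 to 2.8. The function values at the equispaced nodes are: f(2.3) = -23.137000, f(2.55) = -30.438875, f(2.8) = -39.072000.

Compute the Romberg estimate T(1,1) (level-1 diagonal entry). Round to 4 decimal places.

T(0,0) (trapezoid, 1 panel, h=0.5000): -15.552250
T(1,0) (trapezoid, 2 panels, h=0.2500): -15.385844
T(1,1) = -15.385844 + (-15.385844 − (-15.552250))/3 = -15.330375

-15.3304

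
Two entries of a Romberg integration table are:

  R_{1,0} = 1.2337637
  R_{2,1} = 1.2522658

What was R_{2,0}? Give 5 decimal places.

1.24764

From R_{2,1} = (4·R_{2,0} − R_{1,0})/3, solve for R_{2,0}:
4·R_{2,0} = 3·1.2522658 + 1.2337637 = 4.9905611
R_{2,0} = 1.2476403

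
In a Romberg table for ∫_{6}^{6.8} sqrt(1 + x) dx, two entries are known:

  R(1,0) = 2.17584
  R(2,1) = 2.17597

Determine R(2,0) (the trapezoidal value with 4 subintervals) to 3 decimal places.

2.176

From R(2,1) = (4·R(2,0) − R(1,0))/3, solve for R(2,0):
4·R(2,0) = 3·2.17597 + 2.17584 = 8.70375
R(2,0) = 2.17594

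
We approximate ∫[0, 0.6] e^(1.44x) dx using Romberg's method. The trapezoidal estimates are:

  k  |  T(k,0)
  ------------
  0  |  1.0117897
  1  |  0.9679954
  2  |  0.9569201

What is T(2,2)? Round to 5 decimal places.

0.95322

T(1,1) = (4·0.9679954 − 1.0117897) / 3 = 0.9533973
T(2,1) = (4·0.9569201 − 0.9679954) / 3 = 0.9532283
T(2,2) = 0.9532283 + (0.9532283 − 0.9533973)/15 = 0.9532170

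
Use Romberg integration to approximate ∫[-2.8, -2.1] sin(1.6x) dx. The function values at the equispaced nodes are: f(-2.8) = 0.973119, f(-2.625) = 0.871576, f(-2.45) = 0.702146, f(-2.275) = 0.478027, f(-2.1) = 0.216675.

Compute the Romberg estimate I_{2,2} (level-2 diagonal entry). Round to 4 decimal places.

0.4662

I_{0,0} (trapezoid, 1 panel, h=0.7000): 0.416428
I_{1,0} (trapezoid, 2 panels, h=0.3500): 0.453965
I_{2,0} (trapezoid, 4 panels, h=0.1750): 0.463163
I_{1,1} = 0.453965 + (0.453965 − 0.416428)/3 = 0.466477
I_{2,1} = 0.463163 + (0.463163 − 0.453965)/3 = 0.466229
I_{2,2} = 0.466229 + (0.466229 − 0.466477)/15 = 0.466212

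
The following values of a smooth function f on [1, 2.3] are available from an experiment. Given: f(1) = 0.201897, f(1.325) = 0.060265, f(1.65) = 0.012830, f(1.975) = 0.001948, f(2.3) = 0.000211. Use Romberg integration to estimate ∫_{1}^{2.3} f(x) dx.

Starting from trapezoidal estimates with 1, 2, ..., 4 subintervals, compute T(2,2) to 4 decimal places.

T(0,0) (trapezoid, 1 panel, h=1.3000): 0.131370
T(1,0) (trapezoid, 2 panels, h=0.6500): 0.074025
T(2,0) (trapezoid, 4 panels, h=0.3250): 0.057232
T(1,1) = 0.074025 + (0.074025 − 0.131370)/3 = 0.054910
T(2,1) = 0.057232 + (0.057232 − 0.074025)/3 = 0.051634
T(2,2) = 0.051634 + (0.051634 − 0.054910)/15 = 0.051416

0.0514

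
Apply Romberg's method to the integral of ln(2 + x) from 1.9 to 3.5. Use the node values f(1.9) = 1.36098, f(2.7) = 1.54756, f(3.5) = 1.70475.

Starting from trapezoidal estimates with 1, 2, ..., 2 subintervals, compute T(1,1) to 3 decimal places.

T(0,0) (trapezoid, 1 panel, h=1.6000): 2.45258
T(1,0) (trapezoid, 2 panels, h=0.8000): 2.46434
T(1,1) = 2.46434 + (2.46434 − 2.45258)/3 = 2.46826

2.468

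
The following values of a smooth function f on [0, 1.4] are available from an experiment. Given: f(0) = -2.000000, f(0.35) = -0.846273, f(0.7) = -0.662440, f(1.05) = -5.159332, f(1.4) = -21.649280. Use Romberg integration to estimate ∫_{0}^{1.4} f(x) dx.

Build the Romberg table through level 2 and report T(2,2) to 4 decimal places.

-5.6883

T(0,0) (trapezoid, 1 panel, h=1.4000): -16.554496
T(1,0) (trapezoid, 2 panels, h=0.7000): -8.740956
T(2,0) (trapezoid, 4 panels, h=0.3500): -6.472440
T(1,1) = -8.740956 + (-8.740956 − (-16.554496))/3 = -6.136443
T(2,1) = -6.472440 + (-6.472440 − (-8.740956))/3 = -5.716268
T(2,2) = -5.716268 + (-5.716268 − (-6.136443))/15 = -5.688256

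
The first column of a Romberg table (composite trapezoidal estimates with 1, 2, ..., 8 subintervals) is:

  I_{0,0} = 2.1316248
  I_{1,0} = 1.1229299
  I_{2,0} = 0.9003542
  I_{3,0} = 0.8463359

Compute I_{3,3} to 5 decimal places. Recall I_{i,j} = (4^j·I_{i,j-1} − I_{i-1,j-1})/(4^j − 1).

Richardson extrapolation on the trapezoidal column (denominator 4−1=3):
I_{1,1} = (4·1.1229299 − 2.1316248) / 3 = 0.7866983
I_{2,1} = (4·0.9003542 − 1.1229299) / 3 = 0.8261623
I_{3,1} = (4·0.8463359 − 0.9003542) / 3 = 0.8283298
I_{2,2} = 0.8261623 + (0.8261623 − 0.7866983)/15 = 0.8287932
I_{3,2} = 0.8283298 + (0.8283298 − 0.8261623)/15 = 0.8284743
I_{3,3} = (64·0.8284743 − 0.8287932) / 63 = 0.8284692

0.82847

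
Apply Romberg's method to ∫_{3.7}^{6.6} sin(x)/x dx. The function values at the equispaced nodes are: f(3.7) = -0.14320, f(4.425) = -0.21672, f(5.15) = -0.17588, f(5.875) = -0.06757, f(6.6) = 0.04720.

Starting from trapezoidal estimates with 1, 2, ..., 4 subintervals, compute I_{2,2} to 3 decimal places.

I_{0,0} (trapezoid, 1 panel, h=2.9000): -0.13920
I_{1,0} (trapezoid, 2 panels, h=1.4500): -0.32463
I_{2,0} (trapezoid, 4 panels, h=0.7250): -0.36842
I_{1,1} = -0.32463 + (-0.32463 − (-0.13920))/3 = -0.38644
I_{2,1} = -0.36842 + (-0.36842 − (-0.32463))/3 = -0.38302
I_{2,2} = -0.38302 + (-0.38302 − (-0.38644))/15 = -0.38279

-0.383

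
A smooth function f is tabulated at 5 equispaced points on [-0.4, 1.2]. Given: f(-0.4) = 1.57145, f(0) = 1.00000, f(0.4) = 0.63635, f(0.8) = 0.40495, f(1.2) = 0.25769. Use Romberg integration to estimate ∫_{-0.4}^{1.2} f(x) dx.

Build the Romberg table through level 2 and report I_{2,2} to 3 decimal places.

1.163

I_{0,0} (trapezoid, 1 panel, h=1.6000): 1.46331
I_{1,0} (trapezoid, 2 panels, h=0.8000): 1.24074
I_{2,0} (trapezoid, 4 panels, h=0.4000): 1.18235
I_{1,1} = 1.24074 + (1.24074 − 1.46331)/3 = 1.16655
I_{2,1} = 1.18235 + (1.18235 − 1.24074)/3 = 1.16289
I_{2,2} = 1.16289 + (1.16289 − 1.16655)/15 = 1.16265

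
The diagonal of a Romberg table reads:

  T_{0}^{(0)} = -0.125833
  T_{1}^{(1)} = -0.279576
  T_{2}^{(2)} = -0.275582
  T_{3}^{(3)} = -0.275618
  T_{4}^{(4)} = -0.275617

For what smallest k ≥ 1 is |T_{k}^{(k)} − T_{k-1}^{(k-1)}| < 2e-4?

k = 3

|T_{1}^{(1)} − T_{0}^{(0)}| = 0.153743 ≥ 2e-4
|T_{2}^{(2)} − T_{1}^{(1)}| = 0.003994 ≥ 2e-4
|T_{3}^{(3)} − T_{2}^{(2)}| = 0.000036 < 2e-4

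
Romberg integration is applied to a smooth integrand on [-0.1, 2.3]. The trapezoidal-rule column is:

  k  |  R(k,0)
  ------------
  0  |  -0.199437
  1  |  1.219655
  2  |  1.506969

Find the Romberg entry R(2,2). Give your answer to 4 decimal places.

R(1,1) = 1.219655 + (1.219655 − (-0.199437))/3 = 1.692686
R(2,1) = (4·1.506969 − 1.219655) / 3 = 1.602740
R(2,2) = 1.602740 + (1.602740 − 1.692686)/15 = 1.596744

1.5967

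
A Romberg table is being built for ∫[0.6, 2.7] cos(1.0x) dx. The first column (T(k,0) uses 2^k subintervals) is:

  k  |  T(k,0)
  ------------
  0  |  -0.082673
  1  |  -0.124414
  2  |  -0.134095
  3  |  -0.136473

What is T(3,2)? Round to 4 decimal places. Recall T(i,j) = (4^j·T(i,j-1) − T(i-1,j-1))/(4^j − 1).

Richardson extrapolation on the trapezoidal column (denominator 4−1=3):
T(2,1) = (4·(-0.134095) − (-0.124414)) / 3 = -0.137322
T(3,1) = -0.136473 + (-0.136473 − (-0.134095))/3 = -0.137266
T(3,2) = (16·(-0.137266) − (-0.137322)) / 15 = -0.137262

-0.1373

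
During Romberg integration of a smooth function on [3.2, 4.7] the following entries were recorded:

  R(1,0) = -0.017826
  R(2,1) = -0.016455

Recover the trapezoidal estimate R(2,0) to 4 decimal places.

From R(2,1) = (4·R(2,0) − R(1,0))/3, solve for R(2,0):
4·R(2,0) = 3·(-0.016455) + (-0.017826) = -0.067191
R(2,0) = -0.016798

-0.0168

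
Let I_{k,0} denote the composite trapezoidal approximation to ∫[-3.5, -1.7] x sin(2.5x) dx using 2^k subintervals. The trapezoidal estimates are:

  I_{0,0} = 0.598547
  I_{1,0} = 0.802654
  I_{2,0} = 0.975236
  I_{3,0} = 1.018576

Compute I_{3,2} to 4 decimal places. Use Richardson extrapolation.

1.0330

I_{2,1} = (4·0.975236 − 0.802654) / 3 = 1.032763
I_{3,1} = 1.018576 + (1.018576 − 0.975236)/3 = 1.033023
I_{3,2} = 1.033023 + (1.033023 − 1.032763)/15 = 1.033040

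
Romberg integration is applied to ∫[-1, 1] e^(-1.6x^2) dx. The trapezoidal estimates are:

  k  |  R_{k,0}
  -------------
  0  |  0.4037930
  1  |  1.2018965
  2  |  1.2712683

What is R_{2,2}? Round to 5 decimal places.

Richardson extrapolation on the trapezoidal column (denominator 4−1=3):
R_{1,1} = (4·1.2018965 − 0.4037930) / 3 = 1.4679310
R_{2,1} = (4·1.2712683 − 1.2018965) / 3 = 1.2943922
R_{2,2} = 1.2943922 + (1.2943922 − 1.4679310)/15 = 1.2828229
(Column j=1 coincides with Simpson's rule on the same nodes.)

1.28282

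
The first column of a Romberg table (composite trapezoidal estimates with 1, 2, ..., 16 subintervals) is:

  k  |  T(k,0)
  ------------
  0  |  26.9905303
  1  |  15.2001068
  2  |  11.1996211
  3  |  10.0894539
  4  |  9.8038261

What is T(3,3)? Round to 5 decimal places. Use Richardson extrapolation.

9.70862

Richardson extrapolation on the trapezoidal column (denominator 4−1=3):
T(1,1) = 15.2001068 + (15.2001068 − 26.9905303)/3 = 11.2699656
T(2,1) = 11.1996211 + (11.1996211 − 15.2001068)/3 = 9.8661259
T(3,1) = 10.0894539 + (10.0894539 − 11.1996211)/3 = 9.7193982
T(2,2) = 9.8661259 + (9.8661259 − 11.2699656)/15 = 9.7725366
T(3,2) = 9.7193982 + (9.7193982 − 9.8661259)/15 = 9.7096164
T(3,3) = (64·9.7096164 − 9.7725366) / 63 = 9.7086177
(Column j=1 coincides with Simpson's rule on the same nodes.)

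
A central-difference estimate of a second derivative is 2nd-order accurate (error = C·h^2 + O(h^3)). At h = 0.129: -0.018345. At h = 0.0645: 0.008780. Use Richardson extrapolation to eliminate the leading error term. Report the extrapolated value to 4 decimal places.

0.0178

Extrapolated value = (4·A(h/2) − A(h)) / (4 − 1)
= (4·0.008780 − (-0.018345)) / 3
= 0.053465 / 3 = 0.017822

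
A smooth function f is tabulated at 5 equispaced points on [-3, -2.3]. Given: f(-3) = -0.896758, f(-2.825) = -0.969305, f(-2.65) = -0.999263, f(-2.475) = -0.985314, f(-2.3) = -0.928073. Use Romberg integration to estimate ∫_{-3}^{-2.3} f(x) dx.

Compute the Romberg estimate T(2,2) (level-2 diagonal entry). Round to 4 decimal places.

T(0,0) (trapezoid, 1 panel, h=0.7000): -0.638691
T(1,0) (trapezoid, 2 panels, h=0.3500): -0.669087
T(2,0) (trapezoid, 4 panels, h=0.1750): -0.676602
T(1,1) = -0.669087 + (-0.669087 − (-0.638691))/3 = -0.679219
T(2,1) = -0.676602 + (-0.676602 − (-0.669087))/3 = -0.679107
T(2,2) = -0.679107 + (-0.679107 − (-0.679219))/15 = -0.679100

-0.6791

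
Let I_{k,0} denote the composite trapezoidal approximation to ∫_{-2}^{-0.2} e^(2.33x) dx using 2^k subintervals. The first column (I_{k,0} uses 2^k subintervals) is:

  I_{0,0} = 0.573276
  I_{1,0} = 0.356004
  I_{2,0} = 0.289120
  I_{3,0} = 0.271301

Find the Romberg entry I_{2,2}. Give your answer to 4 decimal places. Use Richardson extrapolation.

0.2657

Richardson extrapolation on the trapezoidal column (denominator 4−1=3):
I_{1,1} = (4·0.356004 − 0.573276) / 3 = 0.283580
I_{2,1} = 0.289120 + (0.289120 − 0.356004)/3 = 0.266825
I_{2,2} = 0.266825 + (0.266825 − 0.283580)/15 = 0.265708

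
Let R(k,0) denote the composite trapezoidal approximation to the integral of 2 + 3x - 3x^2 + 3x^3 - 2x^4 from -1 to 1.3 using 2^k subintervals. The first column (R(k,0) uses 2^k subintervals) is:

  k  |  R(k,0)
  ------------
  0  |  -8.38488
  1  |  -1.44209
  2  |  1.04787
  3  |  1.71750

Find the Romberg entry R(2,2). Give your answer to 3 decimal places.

Richardson extrapolation on the trapezoidal column (denominator 4−1=3):
R(1,1) = (4·(-1.44209) − (-8.38488)) / 3 = 0.87217
R(2,1) = 1.04787 + (1.04787 − (-1.44209))/3 = 1.87786
R(2,2) = 1.87786 + (1.87786 − 0.87217)/15 = 1.94491
(Column j=1 coincides with Simpson's rule on the same nodes.)

1.945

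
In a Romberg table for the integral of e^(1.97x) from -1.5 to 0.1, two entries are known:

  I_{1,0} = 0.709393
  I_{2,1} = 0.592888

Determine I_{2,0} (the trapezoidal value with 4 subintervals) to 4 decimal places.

From I_{2,1} = (4·I_{2,0} − I_{1,0})/3, solve for I_{2,0}:
4·I_{2,0} = 3·0.592888 + 0.709393 = 2.488057
I_{2,0} = 0.622014

0.6220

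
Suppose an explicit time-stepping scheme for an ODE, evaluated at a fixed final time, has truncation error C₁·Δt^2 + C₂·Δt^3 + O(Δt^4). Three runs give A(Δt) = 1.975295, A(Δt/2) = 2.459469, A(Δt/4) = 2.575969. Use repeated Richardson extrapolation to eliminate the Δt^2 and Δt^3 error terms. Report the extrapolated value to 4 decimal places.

First eliminate the Δt^2 term (factor 2^2 = 4):
  B₁ = (4·2.459469 − 1.975295)/3 = 2.620860
  B₂ = (4·2.575969 − 2.459469)/3 = 2.614802
Then eliminate the Δt^3 term (factor 2^3 = 8):
  (8·2.614802 − 2.620860)/7 = 2.613937

2.6139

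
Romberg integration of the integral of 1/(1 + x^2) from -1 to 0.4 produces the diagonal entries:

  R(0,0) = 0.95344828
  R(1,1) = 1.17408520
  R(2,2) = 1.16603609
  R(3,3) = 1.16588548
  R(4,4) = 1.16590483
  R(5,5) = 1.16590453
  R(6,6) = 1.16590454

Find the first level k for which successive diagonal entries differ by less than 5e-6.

k = 5

|R(1,1) − R(0,0)| = 0.22063692 ≥ 5e-6
|R(2,2) − R(1,1)| = 0.00804911 ≥ 5e-6
|R(3,3) − R(2,2)| = 0.00015061 ≥ 5e-6
|R(4,4) − R(3,3)| = 0.00001935 ≥ 5e-6
|R(5,5) − R(4,4)| = 0.00000030 < 5e-6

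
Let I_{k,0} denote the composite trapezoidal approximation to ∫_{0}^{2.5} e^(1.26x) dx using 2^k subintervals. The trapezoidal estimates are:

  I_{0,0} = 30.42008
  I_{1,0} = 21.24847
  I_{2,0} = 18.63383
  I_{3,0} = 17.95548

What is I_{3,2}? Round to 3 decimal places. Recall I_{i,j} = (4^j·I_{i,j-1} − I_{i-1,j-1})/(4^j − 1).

Richardson extrapolation on the trapezoidal column (denominator 4−1=3):
I_{2,1} = 18.63383 + (18.63383 − 21.24847)/3 = 17.76228
I_{3,1} = 17.95548 + (17.95548 − 18.63383)/3 = 17.72936
I_{3,2} = (16·17.72936 − 17.76228) / 15 = 17.72717

17.727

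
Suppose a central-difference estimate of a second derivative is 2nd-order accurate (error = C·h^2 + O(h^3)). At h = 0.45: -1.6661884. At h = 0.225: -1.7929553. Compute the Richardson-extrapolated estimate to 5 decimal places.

Extrapolated value = (4·A(h/2) − A(h)) / (4 − 1)
= (4·(-1.7929553) − (-1.6661884)) / 3
= -5.5056328 / 3 = -1.8352109

-1.83521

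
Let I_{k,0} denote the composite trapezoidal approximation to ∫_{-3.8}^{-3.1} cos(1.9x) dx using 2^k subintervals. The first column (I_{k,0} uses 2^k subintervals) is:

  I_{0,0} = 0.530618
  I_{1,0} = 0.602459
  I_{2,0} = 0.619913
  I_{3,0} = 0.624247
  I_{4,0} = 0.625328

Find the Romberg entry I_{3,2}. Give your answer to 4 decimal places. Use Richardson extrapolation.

I_{2,1} = 0.619913 + (0.619913 − 0.602459)/3 = 0.625731
I_{3,1} = (4·0.624247 − 0.619913) / 3 = 0.625692
I_{3,2} = (16·0.625692 − 0.625731) / 15 = 0.625689
(Column j=1 coincides with Simpson's rule on the same nodes.)

0.6257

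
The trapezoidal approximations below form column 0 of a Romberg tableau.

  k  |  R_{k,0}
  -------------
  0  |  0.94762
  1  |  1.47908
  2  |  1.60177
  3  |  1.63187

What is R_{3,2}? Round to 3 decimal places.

1.642

R_{2,1} = (4·1.60177 − 1.47908) / 3 = 1.64267
R_{3,1} = 1.63187 + (1.63187 − 1.60177)/3 = 1.64190
R_{3,2} = (16·1.64190 − 1.64267) / 15 = 1.64185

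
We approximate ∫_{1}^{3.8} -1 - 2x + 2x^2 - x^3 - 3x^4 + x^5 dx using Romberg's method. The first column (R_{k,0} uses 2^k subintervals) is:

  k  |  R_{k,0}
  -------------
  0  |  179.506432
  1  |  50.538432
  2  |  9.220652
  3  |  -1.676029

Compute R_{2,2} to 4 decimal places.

-5.3587

Richardson extrapolation on the trapezoidal column (denominator 4−1=3):
R_{1,1} = (4·50.538432 − 179.506432) / 3 = 7.549099
R_{2,1} = (4·9.220652 − 50.538432) / 3 = -4.551941
R_{2,2} = (16·(-4.551941) − 7.549099) / 15 = -5.358677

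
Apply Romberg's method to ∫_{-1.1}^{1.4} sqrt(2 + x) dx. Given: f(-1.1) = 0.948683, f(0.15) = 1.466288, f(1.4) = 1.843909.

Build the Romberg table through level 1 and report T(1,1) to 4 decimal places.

3.6074

T(0,0) (trapezoid, 1 panel, h=2.5000): 3.490740
T(1,0) (trapezoid, 2 panels, h=1.2500): 3.578230
T(1,1) = 3.578230 + (3.578230 − 3.490740)/3 = 3.607393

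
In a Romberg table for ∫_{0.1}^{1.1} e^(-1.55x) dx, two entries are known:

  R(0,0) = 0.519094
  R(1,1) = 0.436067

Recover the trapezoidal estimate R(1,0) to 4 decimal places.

0.4568

From R(1,1) = (4·R(1,0) − R(0,0))/3, solve for R(1,0):
4·R(1,0) = 3·0.436067 + 0.519094 = 1.827295
R(1,0) = 0.456824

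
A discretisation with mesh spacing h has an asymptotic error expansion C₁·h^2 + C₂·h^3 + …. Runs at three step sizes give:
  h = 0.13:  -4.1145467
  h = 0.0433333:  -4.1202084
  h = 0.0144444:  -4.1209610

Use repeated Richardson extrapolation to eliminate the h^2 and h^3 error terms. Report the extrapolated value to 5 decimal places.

First eliminate the h^2 term (factor 3^2 = 9):
  B₁ = (9·(-4.1202084) − (-4.1145467))/8 = -4.1209161
  B₂ = (9·(-4.1209610) − (-4.1202084))/8 = -4.1210551
Then eliminate the h^3 term (factor 3^3 = 27):
  (27·(-4.1210551) − (-4.1209161))/26 = -4.1210604

-4.12106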